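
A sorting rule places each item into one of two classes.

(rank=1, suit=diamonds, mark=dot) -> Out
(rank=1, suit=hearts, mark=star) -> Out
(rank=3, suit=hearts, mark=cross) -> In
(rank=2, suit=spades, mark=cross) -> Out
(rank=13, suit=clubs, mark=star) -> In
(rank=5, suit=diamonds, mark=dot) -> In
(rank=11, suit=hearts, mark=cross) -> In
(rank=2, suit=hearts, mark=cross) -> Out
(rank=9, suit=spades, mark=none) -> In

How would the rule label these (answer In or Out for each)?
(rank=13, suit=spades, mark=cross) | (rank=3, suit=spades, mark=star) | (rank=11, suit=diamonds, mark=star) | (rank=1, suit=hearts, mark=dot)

The rule appears to be: rank ≥ 3.
(rank=13, suit=spades, mark=cross): In (rank = 13). (rank=3, suit=spades, mark=star): In (rank = 3). (rank=11, suit=diamonds, mark=star): In (rank = 11). (rank=1, suit=hearts, mark=dot): Out (rank = 1).

In, In, In, Out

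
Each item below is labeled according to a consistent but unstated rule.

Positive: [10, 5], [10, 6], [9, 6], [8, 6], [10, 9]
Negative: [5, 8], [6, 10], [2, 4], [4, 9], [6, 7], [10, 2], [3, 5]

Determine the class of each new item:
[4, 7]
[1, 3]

Every 'Positive' example satisfies: first > second AND sum ≥ 13. None of the 'Negative' examples do.
[4, 7]: Negative (4 < 7, 4+7 = 11).
[1, 3]: Negative (1 < 3, 1+3 = 4).

Negative, Negative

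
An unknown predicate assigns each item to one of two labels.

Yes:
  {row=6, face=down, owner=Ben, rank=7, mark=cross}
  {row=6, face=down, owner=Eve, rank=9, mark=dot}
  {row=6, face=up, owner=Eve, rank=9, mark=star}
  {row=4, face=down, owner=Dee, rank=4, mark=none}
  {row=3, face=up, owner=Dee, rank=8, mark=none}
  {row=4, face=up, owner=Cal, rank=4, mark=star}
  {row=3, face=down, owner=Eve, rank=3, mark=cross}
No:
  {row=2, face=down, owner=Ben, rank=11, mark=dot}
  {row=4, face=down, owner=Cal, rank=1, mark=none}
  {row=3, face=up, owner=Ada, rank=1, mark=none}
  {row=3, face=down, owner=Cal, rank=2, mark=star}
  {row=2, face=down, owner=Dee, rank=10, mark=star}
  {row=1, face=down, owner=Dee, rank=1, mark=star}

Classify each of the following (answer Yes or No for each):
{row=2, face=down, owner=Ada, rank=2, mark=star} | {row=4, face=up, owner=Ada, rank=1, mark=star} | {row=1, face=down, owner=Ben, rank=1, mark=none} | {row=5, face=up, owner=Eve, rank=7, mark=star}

All 'Yes' examples share one property — row ≥ 3 AND rank ≥ 3 — and every 'No' example lacks it.
{row=2, face=down, owner=Ada, rank=2, mark=star}: No (row = 2, rank = 2). {row=4, face=up, owner=Ada, rank=1, mark=star}: No (row = 4, rank = 1). {row=1, face=down, owner=Ben, rank=1, mark=none}: No (row = 1, rank = 1). {row=5, face=up, owner=Eve, rank=7, mark=star}: Yes (row = 5, rank = 7).

No, No, No, Yes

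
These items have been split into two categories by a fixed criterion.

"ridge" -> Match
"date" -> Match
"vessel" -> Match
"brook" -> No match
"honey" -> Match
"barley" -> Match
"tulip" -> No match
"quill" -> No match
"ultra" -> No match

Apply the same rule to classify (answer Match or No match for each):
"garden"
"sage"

All 'Match' examples share one property — contains 'e' — and every 'No match' example lacks it.

Match, Match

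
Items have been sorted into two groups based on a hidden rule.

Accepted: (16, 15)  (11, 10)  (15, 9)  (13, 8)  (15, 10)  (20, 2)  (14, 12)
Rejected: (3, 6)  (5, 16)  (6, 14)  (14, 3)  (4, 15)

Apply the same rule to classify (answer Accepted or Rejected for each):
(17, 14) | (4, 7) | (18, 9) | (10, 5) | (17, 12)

Rule: first > second AND sum ≥ 19. This holds for each 'Accepted' example and fails for each 'Rejected' one.
(17, 14): 17 > 14, 17+14 = 31, meets the rule → Accepted.
(4, 7): 4 < 7, 4+7 = 11, does not pass → Rejected.
(18, 9): 18 > 9, 18+9 = 27, meets the rule → Accepted.
(10, 5): 10 > 5, 10+5 = 15, does not pass → Rejected.
(17, 12): 17 > 12, 17+12 = 29, meets the rule → Accepted.

Accepted, Rejected, Accepted, Rejected, Accepted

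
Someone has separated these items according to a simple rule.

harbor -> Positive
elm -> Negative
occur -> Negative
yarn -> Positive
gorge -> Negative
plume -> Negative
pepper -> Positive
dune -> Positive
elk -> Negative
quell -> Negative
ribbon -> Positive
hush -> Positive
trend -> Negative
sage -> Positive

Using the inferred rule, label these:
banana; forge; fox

Positive, Negative, Negative

The distinguishing property — even length — holds for all the 'Positive' cases and none of the 'Negative' cases.
banana → length 6 → Positive. forge → length 5 → Negative. fox → length 3 → Negative.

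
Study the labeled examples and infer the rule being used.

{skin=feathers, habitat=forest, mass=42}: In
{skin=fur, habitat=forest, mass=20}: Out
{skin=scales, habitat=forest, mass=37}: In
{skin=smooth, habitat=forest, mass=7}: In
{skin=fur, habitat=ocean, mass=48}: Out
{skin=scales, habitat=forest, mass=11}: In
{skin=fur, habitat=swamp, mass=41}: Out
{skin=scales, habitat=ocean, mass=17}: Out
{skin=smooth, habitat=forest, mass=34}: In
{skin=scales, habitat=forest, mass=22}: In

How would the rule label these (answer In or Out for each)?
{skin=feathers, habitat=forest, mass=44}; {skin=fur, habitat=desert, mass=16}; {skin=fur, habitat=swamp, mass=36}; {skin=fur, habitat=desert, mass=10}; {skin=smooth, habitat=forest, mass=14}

The rule appears to be: habitat is forest AND mass ≠ 20.
{skin=feathers, habitat=forest, mass=44} — habitat is forest, mass = 44, hence In.
{skin=fur, habitat=desert, mass=16} — habitat is desert, mass = 16, hence Out.
{skin=fur, habitat=swamp, mass=36} — habitat is swamp, mass = 36, hence Out.
{skin=fur, habitat=desert, mass=10} — habitat is desert, mass = 10, hence Out.
{skin=smooth, habitat=forest, mass=14} — habitat is forest, mass = 14, hence In.

In, Out, Out, Out, In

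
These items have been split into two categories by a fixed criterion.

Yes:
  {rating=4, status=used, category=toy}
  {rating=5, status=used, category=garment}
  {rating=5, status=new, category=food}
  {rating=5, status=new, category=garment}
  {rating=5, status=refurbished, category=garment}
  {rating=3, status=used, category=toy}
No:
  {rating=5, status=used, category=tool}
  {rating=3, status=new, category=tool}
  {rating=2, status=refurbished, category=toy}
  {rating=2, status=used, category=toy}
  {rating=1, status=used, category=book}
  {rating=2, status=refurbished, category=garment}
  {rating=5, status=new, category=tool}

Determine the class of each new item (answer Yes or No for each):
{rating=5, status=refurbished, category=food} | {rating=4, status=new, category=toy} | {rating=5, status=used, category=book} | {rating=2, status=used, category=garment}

One predicate separates the groups cleanly: category is not tool AND rating ≥ 3.
{rating=5, status=refurbished, category=food}: category is food, rating = 5, matches → Yes.
{rating=4, status=new, category=toy}: category is toy, rating = 4, matches → Yes.
{rating=5, status=used, category=book}: category is book, rating = 5, matches → Yes.
{rating=2, status=used, category=garment}: category is garment, rating = 2, fails this test → No.

Yes, Yes, Yes, No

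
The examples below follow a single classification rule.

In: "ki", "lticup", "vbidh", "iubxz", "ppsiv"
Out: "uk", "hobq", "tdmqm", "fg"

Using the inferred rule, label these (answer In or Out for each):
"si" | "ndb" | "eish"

In, Out, In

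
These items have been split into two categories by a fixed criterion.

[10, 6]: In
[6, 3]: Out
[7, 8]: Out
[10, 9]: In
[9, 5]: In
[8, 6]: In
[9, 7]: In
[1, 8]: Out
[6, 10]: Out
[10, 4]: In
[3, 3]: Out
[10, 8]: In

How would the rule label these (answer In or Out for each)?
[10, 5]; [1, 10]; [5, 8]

'In' ⟺ first ≥ 8.
[10, 5] — first 10, hence In.
[1, 10] — first 1, hence Out.
[5, 8] — first 5, hence Out.

In, Out, Out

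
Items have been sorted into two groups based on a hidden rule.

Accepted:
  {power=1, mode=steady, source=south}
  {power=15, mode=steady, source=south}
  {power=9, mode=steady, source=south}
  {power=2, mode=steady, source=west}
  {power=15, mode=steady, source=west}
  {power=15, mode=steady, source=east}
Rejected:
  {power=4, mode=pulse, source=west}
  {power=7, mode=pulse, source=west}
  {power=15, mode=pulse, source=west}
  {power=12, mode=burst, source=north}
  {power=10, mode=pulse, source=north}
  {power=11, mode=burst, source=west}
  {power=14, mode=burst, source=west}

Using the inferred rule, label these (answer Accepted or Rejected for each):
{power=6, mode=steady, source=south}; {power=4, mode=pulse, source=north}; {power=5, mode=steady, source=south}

Accepted, Rejected, Accepted

Every 'Accepted' example satisfies: mode is steady. None of the 'Rejected' examples do.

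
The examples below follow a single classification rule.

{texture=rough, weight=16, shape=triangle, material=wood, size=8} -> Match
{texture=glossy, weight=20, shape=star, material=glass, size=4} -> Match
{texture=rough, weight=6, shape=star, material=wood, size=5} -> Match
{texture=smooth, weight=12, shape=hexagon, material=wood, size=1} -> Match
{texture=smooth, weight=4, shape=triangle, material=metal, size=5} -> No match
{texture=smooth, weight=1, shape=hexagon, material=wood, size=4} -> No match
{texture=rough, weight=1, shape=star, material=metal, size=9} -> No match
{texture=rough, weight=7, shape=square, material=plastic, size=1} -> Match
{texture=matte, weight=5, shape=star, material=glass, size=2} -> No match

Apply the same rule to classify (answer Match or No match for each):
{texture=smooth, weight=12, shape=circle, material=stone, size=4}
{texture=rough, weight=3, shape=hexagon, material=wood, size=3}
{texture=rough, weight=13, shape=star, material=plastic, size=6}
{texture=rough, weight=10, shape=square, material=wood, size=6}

The simplest hypothesis consistent with all the labels is: weight ≥ 6.
{texture=smooth, weight=12, shape=circle, material=stone, size=4} → weight = 12 → Match. {texture=rough, weight=3, shape=hexagon, material=wood, size=3} → weight = 3 → No match. {texture=rough, weight=13, shape=star, material=plastic, size=6} → weight = 13 → Match. {texture=rough, weight=10, shape=square, material=wood, size=6} → weight = 10 → Match.

Match, No match, Match, Match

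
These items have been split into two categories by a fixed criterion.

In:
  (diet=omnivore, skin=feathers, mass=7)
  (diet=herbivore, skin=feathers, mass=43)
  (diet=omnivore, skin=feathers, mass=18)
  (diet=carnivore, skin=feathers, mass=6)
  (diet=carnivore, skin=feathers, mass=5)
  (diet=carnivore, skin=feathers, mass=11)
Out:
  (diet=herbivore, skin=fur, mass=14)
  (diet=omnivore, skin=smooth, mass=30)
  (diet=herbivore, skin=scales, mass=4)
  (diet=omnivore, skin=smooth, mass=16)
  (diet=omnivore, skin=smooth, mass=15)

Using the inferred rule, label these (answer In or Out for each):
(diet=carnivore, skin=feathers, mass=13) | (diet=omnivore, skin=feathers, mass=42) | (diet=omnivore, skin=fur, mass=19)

All 'In' examples share one property — skin is feathers — and every 'Out' example lacks it.

In, In, Out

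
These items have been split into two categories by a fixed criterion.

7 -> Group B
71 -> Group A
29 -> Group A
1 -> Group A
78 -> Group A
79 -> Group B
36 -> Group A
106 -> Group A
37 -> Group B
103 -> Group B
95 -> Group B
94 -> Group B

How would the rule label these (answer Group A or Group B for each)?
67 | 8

Group B, Group A

The common property of the 'Group A' items is: ≡ 1 (mod 7). No 'Group B' item has it.
Group B: 67, since 67 mod 7 = 4.
Group A: 8, since 8 mod 7 = 1.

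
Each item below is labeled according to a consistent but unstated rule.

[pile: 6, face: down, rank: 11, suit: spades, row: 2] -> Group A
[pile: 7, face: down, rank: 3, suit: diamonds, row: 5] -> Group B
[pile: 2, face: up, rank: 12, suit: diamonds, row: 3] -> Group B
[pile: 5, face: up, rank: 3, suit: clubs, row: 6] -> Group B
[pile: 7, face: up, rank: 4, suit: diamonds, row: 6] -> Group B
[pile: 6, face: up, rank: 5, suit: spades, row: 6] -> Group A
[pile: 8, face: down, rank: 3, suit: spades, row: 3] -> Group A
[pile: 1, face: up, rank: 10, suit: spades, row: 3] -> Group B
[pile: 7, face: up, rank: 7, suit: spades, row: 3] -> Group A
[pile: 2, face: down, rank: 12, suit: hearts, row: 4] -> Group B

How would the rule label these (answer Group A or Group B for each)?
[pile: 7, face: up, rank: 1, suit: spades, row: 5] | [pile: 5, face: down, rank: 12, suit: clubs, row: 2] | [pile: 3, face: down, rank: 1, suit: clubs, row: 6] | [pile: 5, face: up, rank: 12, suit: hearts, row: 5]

'Group A' ⟺ suit is spades AND pile ≥ 2.

Group A, Group B, Group B, Group B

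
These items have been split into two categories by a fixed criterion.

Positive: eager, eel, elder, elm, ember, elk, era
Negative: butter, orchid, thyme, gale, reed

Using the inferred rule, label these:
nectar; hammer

Negative, Negative

All 'Positive' examples share one property — starts with 'e' — and every 'Negative' example lacks it.
nectar: Negative (starts with 'n'). hammer: Negative (starts with 'h').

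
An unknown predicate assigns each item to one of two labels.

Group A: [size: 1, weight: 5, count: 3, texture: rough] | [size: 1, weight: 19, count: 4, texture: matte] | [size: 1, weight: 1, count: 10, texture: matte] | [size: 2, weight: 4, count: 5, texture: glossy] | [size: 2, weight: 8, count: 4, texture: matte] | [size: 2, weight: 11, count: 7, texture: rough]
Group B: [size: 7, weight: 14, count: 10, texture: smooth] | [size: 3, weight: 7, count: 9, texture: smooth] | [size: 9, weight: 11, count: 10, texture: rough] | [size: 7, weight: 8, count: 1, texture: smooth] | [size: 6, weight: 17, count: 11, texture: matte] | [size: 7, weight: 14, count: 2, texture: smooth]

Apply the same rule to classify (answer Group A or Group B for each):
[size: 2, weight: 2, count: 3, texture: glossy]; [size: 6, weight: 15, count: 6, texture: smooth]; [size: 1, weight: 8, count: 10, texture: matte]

Group A, Group B, Group A

The rule appears to be: size ≤ 2.
[size: 2, weight: 2, count: 3, texture: glossy]: size = 2, matches → Group A. [size: 6, weight: 15, count: 6, texture: smooth]: size = 6, doesn't qualify → Group B. [size: 1, weight: 8, count: 10, texture: matte]: size = 1, matches → Group A.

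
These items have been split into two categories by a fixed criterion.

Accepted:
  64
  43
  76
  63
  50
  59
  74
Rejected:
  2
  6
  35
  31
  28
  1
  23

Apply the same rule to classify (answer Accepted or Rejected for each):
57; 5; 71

Accepted, Rejected, Accepted

The distinguishing property — at least 43 — holds for all the 'Accepted' cases and none of the 'Rejected' cases.
57: 57 ≥ 43 — meets the rule, so Accepted.
5: 5 < 43 — does not fit, so Rejected.
71: 71 ≥ 43 — meets the rule, so Accepted.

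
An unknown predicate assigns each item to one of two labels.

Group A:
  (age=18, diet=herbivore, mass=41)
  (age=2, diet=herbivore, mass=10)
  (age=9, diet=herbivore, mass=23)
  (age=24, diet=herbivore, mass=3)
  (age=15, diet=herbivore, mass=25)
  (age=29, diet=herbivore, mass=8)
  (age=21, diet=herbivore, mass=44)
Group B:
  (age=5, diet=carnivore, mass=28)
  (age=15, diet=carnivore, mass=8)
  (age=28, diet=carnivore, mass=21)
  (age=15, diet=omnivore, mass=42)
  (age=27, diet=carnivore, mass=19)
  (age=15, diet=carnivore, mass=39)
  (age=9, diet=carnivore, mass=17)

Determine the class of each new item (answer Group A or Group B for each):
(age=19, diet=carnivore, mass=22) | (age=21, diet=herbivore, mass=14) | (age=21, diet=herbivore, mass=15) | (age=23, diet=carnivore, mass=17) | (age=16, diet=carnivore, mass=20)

Group B, Group A, Group A, Group B, Group B

Comparing the two groups points to one rule — diet is herbivore.
Group B: (age=19, diet=carnivore, mass=22), since diet is carnivore.
Group A: (age=21, diet=herbivore, mass=14), since diet is herbivore.
Group A: (age=21, diet=herbivore, mass=15), since diet is herbivore.
Group B: (age=23, diet=carnivore, mass=17), since diet is carnivore.
Group B: (age=16, diet=carnivore, mass=20), since diet is carnivore.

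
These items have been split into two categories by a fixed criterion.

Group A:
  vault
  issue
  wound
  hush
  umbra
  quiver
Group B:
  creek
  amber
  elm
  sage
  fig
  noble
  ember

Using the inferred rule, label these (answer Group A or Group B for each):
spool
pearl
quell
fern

Group B, Group B, Group A, Group B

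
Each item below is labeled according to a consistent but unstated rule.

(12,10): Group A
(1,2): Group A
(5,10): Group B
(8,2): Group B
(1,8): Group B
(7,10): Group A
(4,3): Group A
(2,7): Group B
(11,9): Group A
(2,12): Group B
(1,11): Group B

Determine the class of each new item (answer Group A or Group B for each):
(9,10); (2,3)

The rule appears to be: |first − second| ≤ 3.
(9,10) — |9−10| = 1, hence Group A.
(2,3) — |2−3| = 1, hence Group A.

Group A, Group A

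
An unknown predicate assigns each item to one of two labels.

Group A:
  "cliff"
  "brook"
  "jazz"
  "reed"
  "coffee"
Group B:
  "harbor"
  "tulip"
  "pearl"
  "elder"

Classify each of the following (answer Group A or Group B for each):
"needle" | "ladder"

Group A, Group A

'Group A' ⟺ has a double letter.
"needle": Group A ('ee' doubled).
"ladder": Group A ('dd' doubled).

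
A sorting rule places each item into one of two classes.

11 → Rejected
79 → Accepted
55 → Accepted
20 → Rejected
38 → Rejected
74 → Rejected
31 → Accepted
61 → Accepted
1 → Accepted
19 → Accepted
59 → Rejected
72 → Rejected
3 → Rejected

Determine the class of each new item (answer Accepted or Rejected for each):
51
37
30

Rejected, Accepted, Rejected

The pattern is that an item is 'Accepted' exactly when: ≡ 1 (mod 3).
51: 51 mod 3 = 0 — does not satisfy this, so Rejected. 37: 37 mod 3 = 1 — matches, so Accepted. 30: 30 mod 3 = 0 — does not satisfy this, so Rejected.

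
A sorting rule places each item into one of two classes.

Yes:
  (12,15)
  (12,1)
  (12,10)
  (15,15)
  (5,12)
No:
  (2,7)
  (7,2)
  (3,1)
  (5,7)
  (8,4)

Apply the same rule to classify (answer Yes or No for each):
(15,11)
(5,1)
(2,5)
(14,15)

Yes, No, No, Yes

Rule: sum ≥ 13. This holds for each 'Yes' example and fails for each 'No' one.
(15,11): 15+11 = 26 — has this property, so Yes. (5,1): 5+1 = 6 — does not fit, so No. (2,5): 2+5 = 7 — does not fit, so No. (14,15): 14+15 = 29 — has this property, so Yes.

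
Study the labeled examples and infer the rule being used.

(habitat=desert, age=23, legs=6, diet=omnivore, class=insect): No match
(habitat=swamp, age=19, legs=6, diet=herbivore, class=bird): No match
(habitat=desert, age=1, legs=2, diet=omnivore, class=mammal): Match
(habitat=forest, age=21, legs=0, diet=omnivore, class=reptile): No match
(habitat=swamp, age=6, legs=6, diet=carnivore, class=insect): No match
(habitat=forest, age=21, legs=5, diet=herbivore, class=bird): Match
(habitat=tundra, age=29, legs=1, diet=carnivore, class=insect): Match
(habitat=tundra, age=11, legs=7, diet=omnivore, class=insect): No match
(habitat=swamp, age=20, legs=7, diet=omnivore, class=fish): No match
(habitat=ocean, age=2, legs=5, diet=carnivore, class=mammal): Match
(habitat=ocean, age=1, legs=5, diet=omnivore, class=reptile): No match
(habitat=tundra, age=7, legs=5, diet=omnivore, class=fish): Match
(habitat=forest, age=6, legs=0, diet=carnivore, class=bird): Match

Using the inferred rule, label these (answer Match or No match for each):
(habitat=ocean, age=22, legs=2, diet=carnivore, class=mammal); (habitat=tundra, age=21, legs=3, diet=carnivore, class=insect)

Match, Match

One predicate separates the groups cleanly: class is not reptile AND legs ≤ 5.
(habitat=ocean, age=22, legs=2, diet=carnivore, class=mammal): Match (class is mammal, legs = 2). (habitat=tundra, age=21, legs=3, diet=carnivore, class=insect): Match (class is insect, legs = 3).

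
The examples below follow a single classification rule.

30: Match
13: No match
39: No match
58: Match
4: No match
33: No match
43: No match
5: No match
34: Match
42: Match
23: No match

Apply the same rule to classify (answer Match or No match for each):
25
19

The common property of the 'Match' items is: ≡ 2 (mod 4). No 'No match' item has it.
25: 25 mod 4 = 1, does not pass → No match.
19: 19 mod 4 = 3, does not pass → No match.

No match, No match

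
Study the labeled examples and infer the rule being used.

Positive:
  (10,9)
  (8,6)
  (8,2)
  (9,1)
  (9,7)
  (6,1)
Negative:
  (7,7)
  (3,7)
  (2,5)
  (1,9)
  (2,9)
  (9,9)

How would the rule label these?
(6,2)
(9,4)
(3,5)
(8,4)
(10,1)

Positive, Positive, Negative, Positive, Positive

Looking at the examples, the only property every 'Positive' case has and every 'Negative' case lacks is: first > second.
(6,2) → 6 > 2 → Positive. (9,4) → 9 > 4 → Positive. (3,5) → 3 < 5 → Negative. (8,4) → 8 > 4 → Positive. (10,1) → 10 > 1 → Positive.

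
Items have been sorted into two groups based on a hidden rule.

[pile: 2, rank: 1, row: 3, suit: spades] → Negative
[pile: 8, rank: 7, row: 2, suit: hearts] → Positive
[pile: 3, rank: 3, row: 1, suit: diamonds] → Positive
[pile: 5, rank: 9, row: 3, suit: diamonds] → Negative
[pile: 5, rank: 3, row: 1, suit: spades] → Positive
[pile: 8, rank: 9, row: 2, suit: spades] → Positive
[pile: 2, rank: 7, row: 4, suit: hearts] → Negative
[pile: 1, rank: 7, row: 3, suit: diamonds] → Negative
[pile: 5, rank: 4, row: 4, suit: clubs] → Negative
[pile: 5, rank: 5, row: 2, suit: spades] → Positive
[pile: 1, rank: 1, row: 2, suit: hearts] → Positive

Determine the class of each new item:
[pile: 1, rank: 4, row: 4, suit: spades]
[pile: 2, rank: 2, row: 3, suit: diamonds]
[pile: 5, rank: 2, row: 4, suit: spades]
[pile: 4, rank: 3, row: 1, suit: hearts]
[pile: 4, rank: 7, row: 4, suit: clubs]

Negative, Negative, Negative, Positive, Negative

The simplest hypothesis consistent with all the labels is: row ≤ 2.
Negative: [pile: 1, rank: 4, row: 4, suit: spades], since row = 4. Negative: [pile: 2, rank: 2, row: 3, suit: diamonds], since row = 3. Negative: [pile: 5, rank: 2, row: 4, suit: spades], since row = 4. Positive: [pile: 4, rank: 3, row: 1, suit: hearts], since row = 1. Negative: [pile: 4, rank: 7, row: 4, suit: clubs], since row = 4.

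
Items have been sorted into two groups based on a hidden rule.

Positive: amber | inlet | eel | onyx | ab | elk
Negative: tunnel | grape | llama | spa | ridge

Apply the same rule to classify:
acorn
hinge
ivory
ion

Positive, Negative, Positive, Positive

The distinguishing property — starts with a vowel — holds for all the 'Positive' cases and none of the 'Negative' cases.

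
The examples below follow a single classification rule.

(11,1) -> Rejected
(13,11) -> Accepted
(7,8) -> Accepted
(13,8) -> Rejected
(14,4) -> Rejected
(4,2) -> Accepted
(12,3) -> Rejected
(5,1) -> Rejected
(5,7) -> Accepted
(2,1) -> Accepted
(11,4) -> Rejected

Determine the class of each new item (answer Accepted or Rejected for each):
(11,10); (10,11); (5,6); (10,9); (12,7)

Accepted, Accepted, Accepted, Accepted, Rejected

Rule: |first − second| ≤ 2. This holds for each 'Accepted' example and fails for each 'Rejected' one.
(11,10): |11−10| = 1 — fits, so Accepted. (10,11): |10−11| = 1 — fits, so Accepted. (5,6): |5−6| = 1 — fits, so Accepted. (10,9): |10−9| = 1 — fits, so Accepted. (12,7): |12−7| = 5 — doesn't qualify, so Rejected.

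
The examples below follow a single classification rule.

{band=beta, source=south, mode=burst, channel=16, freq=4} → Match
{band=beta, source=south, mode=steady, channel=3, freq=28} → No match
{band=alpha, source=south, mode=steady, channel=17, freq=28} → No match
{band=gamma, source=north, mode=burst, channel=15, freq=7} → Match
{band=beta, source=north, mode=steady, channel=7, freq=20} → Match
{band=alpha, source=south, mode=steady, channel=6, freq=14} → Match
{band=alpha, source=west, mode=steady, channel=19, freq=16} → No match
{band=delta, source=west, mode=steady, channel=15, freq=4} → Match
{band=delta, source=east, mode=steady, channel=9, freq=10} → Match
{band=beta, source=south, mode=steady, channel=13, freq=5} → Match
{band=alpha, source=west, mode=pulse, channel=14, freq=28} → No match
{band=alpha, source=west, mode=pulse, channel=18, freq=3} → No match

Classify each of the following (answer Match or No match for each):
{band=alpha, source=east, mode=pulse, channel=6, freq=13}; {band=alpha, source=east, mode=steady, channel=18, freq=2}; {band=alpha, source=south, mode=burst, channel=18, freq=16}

Match, No match, No match

The rule appears to be: freq ≤ 20 AND channel ≤ 16.
{band=alpha, source=east, mode=pulse, channel=6, freq=13} → freq = 13, channel = 6 → Match. {band=alpha, source=east, mode=steady, channel=18, freq=2} → freq = 2, channel = 18 → No match. {band=alpha, source=south, mode=burst, channel=18, freq=16} → freq = 16, channel = 18 → No match.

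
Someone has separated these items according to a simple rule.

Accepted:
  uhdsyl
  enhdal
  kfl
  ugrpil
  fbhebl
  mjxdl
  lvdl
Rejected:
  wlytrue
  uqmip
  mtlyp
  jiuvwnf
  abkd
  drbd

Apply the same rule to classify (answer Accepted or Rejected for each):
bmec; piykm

All 'Accepted' examples share one property — ends with 'l' — and every 'Rejected' example lacks it.

Rejected, Rejected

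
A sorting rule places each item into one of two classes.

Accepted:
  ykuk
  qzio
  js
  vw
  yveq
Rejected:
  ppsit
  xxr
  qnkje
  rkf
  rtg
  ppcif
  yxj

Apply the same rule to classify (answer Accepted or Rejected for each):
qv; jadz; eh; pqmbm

The common property of the 'Accepted' items is: even length. No 'Rejected' item has it.

Accepted, Accepted, Accepted, Rejected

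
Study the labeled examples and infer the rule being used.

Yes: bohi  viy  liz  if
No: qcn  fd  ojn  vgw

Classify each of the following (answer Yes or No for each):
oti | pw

The classifier is using: contains 'i'.

Yes, No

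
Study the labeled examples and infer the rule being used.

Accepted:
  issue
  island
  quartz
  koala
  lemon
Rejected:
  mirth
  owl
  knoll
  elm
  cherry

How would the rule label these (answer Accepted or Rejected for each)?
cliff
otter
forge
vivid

The common property of the 'Accepted' items is: has ≥ 2 vowels. No 'Rejected' item has it.
cliff: Rejected (1 vowel). otter: Accepted (2 vowels). forge: Accepted (2 vowels). vivid: Accepted (2 vowels).

Rejected, Accepted, Accepted, Accepted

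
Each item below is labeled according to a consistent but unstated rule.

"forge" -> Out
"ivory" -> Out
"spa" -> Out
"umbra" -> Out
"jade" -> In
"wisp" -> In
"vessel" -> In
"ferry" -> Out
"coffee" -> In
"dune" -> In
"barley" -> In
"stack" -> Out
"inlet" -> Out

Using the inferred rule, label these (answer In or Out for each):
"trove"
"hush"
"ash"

Out, In, Out

All 'In' examples share one property — even length — and every 'Out' example lacks it.
"trove" — length 5, hence Out.
"hush" — length 4, hence In.
"ash" — length 3, hence Out.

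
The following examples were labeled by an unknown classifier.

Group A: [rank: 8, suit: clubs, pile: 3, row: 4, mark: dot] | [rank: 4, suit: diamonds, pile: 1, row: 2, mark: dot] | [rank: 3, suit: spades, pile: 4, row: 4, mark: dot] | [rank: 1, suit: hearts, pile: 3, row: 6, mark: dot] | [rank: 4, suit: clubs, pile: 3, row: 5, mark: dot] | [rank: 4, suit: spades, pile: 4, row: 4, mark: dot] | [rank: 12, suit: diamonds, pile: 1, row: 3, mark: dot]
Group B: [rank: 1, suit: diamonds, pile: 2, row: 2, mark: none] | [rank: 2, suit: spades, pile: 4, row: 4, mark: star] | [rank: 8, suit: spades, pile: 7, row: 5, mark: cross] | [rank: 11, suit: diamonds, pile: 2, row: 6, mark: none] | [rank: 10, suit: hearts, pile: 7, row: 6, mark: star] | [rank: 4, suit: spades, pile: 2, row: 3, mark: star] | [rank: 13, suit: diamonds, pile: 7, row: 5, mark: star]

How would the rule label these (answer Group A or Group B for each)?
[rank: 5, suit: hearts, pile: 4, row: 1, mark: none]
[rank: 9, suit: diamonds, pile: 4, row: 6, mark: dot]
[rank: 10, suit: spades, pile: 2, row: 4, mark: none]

Group B, Group A, Group B

One predicate separates the groups cleanly: mark is dot.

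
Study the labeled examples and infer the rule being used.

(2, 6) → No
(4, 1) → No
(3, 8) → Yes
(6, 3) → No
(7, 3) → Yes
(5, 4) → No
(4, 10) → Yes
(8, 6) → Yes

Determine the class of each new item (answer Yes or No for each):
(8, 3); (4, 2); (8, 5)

Yes, No, Yes

The simplest hypothesis consistent with all the labels is: sum ≥ 10.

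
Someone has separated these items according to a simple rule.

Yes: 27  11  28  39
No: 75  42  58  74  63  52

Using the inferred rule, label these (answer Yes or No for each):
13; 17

The rule appears to be: at most 39.

Yes, Yes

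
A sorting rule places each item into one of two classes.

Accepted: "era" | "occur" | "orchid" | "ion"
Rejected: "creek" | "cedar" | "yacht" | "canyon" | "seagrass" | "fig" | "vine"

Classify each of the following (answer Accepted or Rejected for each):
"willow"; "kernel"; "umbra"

One predicate separates the groups cleanly: starts with a vowel.
Rejected: "willow", since starts with 'w'. Rejected: "kernel", since starts with 'k'. Accepted: "umbra", since starts with 'u'.

Rejected, Rejected, Accepted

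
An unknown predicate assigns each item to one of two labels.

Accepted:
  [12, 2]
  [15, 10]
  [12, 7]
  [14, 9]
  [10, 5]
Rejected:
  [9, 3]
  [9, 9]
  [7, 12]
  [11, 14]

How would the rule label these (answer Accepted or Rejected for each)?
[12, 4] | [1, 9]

Accepted, Rejected

The rule appears to be: first > second AND sum ≥ 14.
[12, 4] → 12 > 4, 12+4 = 16 → Accepted. [1, 9] → 1 < 9, 1+9 = 10 → Rejected.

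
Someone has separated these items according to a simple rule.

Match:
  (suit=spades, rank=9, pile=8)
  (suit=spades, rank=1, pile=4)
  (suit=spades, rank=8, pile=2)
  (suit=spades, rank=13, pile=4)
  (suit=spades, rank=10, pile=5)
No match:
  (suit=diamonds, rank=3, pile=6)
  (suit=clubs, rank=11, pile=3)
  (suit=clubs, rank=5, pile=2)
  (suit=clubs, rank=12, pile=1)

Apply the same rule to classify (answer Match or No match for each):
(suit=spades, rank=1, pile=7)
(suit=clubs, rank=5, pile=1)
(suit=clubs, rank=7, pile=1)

Checking candidate rules against both groups, what survives is: suit is spades.
(suit=spades, rank=1, pile=7): suit is spades — meets the rule, so Match. (suit=clubs, rank=5, pile=1): suit is clubs — does not fit, so No match. (suit=clubs, rank=7, pile=1): suit is clubs — does not fit, so No match.

Match, No match, No match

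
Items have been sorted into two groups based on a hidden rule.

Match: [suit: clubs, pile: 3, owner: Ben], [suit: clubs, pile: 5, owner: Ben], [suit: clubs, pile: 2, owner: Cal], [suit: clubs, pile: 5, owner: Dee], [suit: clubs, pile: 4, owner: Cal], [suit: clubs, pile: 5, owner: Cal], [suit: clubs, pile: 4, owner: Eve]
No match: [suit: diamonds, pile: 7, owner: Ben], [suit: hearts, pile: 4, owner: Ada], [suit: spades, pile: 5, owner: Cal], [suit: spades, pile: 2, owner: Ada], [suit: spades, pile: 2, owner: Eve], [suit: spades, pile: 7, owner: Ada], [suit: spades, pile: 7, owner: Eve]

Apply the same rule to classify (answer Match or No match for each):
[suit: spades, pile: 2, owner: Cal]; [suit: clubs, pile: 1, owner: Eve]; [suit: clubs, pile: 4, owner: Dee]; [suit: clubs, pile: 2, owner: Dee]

No match, Match, Match, Match

The classifier is using: suit is clubs.
[suit: spades, pile: 2, owner: Cal] → suit is spades → No match.
[suit: clubs, pile: 1, owner: Eve] → suit is clubs → Match.
[suit: clubs, pile: 4, owner: Dee] → suit is clubs → Match.
[suit: clubs, pile: 2, owner: Dee] → suit is clubs → Match.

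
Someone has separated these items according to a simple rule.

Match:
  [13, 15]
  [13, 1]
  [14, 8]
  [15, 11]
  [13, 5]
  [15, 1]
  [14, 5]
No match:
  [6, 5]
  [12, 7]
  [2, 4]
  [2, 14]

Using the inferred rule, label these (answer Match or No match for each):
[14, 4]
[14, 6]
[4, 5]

Match, Match, No match

All 'Match' examples share one property — first ≥ 13 — and every 'No match' example lacks it.
[14, 4] — first 14, hence Match. [14, 6] — first 14, hence Match. [4, 5] — first 4, hence No match.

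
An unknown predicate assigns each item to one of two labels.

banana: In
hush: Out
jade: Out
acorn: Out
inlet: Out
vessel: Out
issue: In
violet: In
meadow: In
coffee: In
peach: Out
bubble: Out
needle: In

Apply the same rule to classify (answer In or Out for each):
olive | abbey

In, Out

The common property of the 'In' items is: has ≥ 3 vowels. No 'Out' item has it.
olive: In (3 vowels). abbey: Out (2 vowels).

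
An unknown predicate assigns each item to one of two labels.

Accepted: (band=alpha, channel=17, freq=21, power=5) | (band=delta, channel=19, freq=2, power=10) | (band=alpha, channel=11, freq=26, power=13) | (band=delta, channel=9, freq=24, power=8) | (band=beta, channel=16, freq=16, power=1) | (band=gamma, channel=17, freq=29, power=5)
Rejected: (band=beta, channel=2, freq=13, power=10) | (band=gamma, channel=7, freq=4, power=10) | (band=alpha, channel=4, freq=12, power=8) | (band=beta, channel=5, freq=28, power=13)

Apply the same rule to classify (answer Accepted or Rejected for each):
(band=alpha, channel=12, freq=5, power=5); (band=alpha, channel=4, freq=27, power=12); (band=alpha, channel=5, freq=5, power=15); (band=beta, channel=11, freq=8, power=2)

Rule: channel ≥ 9. This holds for each 'Accepted' example and fails for each 'Rejected' one.
(band=alpha, channel=12, freq=5, power=5) — channel = 12, hence Accepted.
(band=alpha, channel=4, freq=27, power=12) — channel = 4, hence Rejected.
(band=alpha, channel=5, freq=5, power=15) — channel = 5, hence Rejected.
(band=beta, channel=11, freq=8, power=2) — channel = 11, hence Accepted.

Accepted, Rejected, Rejected, Accepted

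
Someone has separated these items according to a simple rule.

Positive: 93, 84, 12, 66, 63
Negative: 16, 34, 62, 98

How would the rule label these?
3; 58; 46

Positive, Negative, Negative

Looking at the examples, the only property every 'Positive' case has and every 'Negative' case lacks is: multiple of 3.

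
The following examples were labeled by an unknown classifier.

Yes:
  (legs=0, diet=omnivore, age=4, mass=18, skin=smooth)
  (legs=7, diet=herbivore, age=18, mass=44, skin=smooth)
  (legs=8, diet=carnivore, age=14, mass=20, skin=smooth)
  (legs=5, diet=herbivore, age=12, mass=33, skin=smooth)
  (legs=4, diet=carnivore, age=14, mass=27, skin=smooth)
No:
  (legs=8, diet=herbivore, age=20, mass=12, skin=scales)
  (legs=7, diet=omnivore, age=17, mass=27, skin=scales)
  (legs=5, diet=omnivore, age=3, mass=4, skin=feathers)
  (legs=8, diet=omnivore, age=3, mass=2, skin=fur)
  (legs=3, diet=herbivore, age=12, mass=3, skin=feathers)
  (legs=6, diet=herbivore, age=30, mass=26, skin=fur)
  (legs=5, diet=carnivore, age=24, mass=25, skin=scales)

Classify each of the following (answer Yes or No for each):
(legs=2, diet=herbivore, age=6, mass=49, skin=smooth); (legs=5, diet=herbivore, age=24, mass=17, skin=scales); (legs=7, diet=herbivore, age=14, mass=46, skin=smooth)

Yes, No, Yes

Looking at the examples, the only property every 'Yes' case has and every 'No' case lacks is: skin is smooth.
Yes: (legs=2, diet=herbivore, age=6, mass=49, skin=smooth), since skin is smooth. No: (legs=5, diet=herbivore, age=24, mass=17, skin=scales), since skin is scales. Yes: (legs=7, diet=herbivore, age=14, mass=46, skin=smooth), since skin is smooth.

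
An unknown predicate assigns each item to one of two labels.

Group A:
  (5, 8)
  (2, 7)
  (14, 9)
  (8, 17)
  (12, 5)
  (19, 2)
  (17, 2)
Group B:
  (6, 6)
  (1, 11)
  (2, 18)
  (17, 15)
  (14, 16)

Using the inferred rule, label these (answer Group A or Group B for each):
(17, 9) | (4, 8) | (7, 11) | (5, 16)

A rule that fits every label: sum is odd — true of each 'Group A' example, false of each 'Group B' one.
Group B: (17, 9), since 17+9 = 26. Group B: (4, 8), since 4+8 = 12. Group B: (7, 11), since 7+11 = 18. Group A: (5, 16), since 5+16 = 21.

Group B, Group B, Group B, Group A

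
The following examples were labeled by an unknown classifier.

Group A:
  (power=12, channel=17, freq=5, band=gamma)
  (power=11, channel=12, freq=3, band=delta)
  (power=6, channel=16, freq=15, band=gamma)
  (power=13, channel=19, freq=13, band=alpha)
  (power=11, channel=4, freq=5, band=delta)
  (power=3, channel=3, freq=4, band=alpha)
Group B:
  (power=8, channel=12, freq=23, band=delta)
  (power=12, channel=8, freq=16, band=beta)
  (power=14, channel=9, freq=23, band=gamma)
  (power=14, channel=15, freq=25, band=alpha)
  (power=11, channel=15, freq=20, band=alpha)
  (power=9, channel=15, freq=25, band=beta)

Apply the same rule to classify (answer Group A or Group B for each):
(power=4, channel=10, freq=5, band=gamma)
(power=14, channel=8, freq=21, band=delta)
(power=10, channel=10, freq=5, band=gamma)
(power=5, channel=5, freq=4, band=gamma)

The classifier is using: freq ≤ 15.
(power=4, channel=10, freq=5, band=gamma): freq = 5, checks out → Group A. (power=14, channel=8, freq=21, band=delta): freq = 21, does not fit → Group B. (power=10, channel=10, freq=5, band=gamma): freq = 5, checks out → Group A. (power=5, channel=5, freq=4, band=gamma): freq = 4, checks out → Group A.

Group A, Group B, Group A, Group A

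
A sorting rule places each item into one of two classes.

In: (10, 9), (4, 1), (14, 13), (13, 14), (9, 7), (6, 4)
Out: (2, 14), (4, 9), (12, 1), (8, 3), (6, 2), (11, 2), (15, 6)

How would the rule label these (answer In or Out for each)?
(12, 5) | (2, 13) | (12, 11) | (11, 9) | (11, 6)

The distinguishing property — |first − second| ≤ 3 — holds for all the 'In' cases and none of the 'Out' cases.
(12, 5): |12−5| = 7, lacks this property → Out.
(2, 13): |2−13| = 11, lacks this property → Out.
(12, 11): |12−11| = 1, has this property → In.
(11, 9): |11−9| = 2, has this property → In.
(11, 6): |11−6| = 5, lacks this property → Out.

Out, Out, In, In, Out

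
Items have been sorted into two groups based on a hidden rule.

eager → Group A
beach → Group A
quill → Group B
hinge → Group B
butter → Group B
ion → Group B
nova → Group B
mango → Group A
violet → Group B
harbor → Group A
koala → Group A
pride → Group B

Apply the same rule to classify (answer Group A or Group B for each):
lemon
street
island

One predicate separates the groups cleanly: length ≥ 5 AND contains 'a'.
Group B: lemon, since length 5, no 'a'.
Group B: street, since length 6, no 'a'.
Group A: island, since length 6, has 'a'.

Group B, Group B, Group A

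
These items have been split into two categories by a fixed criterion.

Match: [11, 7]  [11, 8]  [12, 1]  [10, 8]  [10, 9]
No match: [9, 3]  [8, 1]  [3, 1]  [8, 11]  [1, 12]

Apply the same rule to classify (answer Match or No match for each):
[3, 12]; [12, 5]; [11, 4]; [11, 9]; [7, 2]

No match, Match, Match, Match, No match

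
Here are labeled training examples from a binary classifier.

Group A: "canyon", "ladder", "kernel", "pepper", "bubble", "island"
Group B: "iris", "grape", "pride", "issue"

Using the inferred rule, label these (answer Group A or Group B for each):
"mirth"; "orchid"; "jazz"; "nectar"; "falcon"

All 'Group A' examples share one property — length 6 — and every 'Group B' example lacks it.
"mirth" → length 5 → Group B.
"orchid" → length 6 → Group A.
"jazz" → length 4 → Group B.
"nectar" → length 6 → Group A.
"falcon" → length 6 → Group A.

Group B, Group A, Group B, Group A, Group A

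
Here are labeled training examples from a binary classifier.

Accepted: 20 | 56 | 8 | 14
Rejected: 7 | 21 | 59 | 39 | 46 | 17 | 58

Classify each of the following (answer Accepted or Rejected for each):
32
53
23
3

Accepted, Rejected, Rejected, Rejected

The distinguishing property — ≡ 2 (mod 6) — holds for all the 'Accepted' cases and none of the 'Rejected' cases.
32: Accepted (32 mod 6 = 2).
53: Rejected (53 mod 6 = 5).
23: Rejected (23 mod 6 = 5).
3: Rejected (3 mod 6 = 3).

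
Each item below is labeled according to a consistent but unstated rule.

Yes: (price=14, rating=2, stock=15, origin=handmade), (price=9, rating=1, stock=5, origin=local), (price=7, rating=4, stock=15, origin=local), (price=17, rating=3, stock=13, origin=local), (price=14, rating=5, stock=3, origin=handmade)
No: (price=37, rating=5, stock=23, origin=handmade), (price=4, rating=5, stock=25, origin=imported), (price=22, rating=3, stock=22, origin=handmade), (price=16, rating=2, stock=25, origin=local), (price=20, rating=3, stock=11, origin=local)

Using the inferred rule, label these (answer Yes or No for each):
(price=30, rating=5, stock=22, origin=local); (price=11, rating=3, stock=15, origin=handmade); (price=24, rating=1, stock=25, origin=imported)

One predicate separates the groups cleanly: stock ≤ 15 AND price ≤ 17.
(price=30, rating=5, stock=22, origin=local): No (stock = 22, price = 30).
(price=11, rating=3, stock=15, origin=handmade): Yes (stock = 15, price = 11).
(price=24, rating=1, stock=25, origin=imported): No (stock = 25, price = 24).

No, Yes, No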